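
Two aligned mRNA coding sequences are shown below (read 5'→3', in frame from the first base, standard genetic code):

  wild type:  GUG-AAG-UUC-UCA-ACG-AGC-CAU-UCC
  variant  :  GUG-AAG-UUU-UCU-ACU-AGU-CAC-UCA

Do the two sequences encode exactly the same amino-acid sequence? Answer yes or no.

Codon 1: GUG Val / GUG Val — identical.
Codon 2: AAG Lys / AAG Lys — identical.
Codon 3: UUC Phe / UUU Phe — synonymous.
Codon 4: UCA Ser / UCU Ser — synonymous.
Codon 5: ACG Thr / ACU Thr — synonymous.
Codon 6: AGC Ser / AGU Ser — synonymous.
Codon 7: CAU His / CAC His — synonymous.
Codon 8: UCC Ser / UCA Ser — synonymous.
Nonsynonymous differences: 0 → same protein.

yes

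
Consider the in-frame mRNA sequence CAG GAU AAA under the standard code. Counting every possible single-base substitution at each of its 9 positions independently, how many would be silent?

Codon 1 (CAG, Gln): 1 synonymous substitution.
Codon 2 (GAU, Asp): 1 synonymous substitution.
Codon 3 (AAA, Lys): 1 synonymous substitution.
Total: 1 + 1 + 1 = 3.

3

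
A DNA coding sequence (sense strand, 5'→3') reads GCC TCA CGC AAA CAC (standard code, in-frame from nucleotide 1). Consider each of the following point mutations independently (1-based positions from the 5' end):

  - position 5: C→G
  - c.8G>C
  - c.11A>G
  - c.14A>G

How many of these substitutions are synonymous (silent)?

Codon 2: TCA (Ser) → TGA (Stop) — nonsense.
Codon 3: CGC (Arg) → CCC (Pro) — missense.
Codon 4: AAA (Lys) → AGA (Arg) — missense.
Codon 5: CAC (His) → CGC (Arg) — missense.
Synonymous: 0 of 4.

0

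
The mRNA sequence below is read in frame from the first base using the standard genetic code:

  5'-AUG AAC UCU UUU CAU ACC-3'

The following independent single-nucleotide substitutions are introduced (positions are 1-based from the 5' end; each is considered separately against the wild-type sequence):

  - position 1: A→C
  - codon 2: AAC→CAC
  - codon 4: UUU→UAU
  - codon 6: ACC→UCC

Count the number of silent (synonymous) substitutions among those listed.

0

Codon 1: AUG (Met) → CUG (Leu) — missense.
Codon 2: AAC (Asn) → CAC (His) — missense.
Codon 4: UUU (Phe) → UAU (Tyr) — missense.
Codon 6: ACC (Thr) → UCC (Ser) — missense.
Synonymous: 0 of 4.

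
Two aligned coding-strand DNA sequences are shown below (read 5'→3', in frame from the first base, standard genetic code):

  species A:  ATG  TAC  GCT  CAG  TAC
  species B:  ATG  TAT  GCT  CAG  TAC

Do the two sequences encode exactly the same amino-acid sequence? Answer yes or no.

Codon 1: ATG Met / ATG Met — identical.
Codon 2: TAC Tyr / TAT Tyr — synonymous.
Codon 3: GCT Ala / GCT Ala — identical.
Codon 4: CAG Gln / CAG Gln — identical.
Codon 5: TAC Tyr / TAC Tyr — identical.
Nonsynonymous differences: 0 → same protein.

yes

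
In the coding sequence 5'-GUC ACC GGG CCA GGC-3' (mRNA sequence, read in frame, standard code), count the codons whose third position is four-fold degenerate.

5

Codon 1 GUC (Val): third position 4-fold.
Codon 2 ACC (Thr): third position 4-fold.
Codon 3 GGG (Gly): third position 4-fold.
Codon 4 CCA (Pro): third position 4-fold.
Codon 5 GGC (Gly): third position 4-fold.
Four-fold degenerate third positions: 5.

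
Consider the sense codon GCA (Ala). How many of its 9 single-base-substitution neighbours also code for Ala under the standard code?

Position 1: none → 0 synonymous.
Position 2: none → 0 synonymous.
Position 3: GCU, GCC, GCG → 3 synonymous.
Total: 0 + 0 + 3 = 3.

3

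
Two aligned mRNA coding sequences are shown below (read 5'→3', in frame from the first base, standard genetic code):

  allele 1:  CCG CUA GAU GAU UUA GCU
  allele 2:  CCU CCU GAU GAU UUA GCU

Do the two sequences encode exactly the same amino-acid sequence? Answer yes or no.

Codon 1: CCG Pro / CCU Pro — synonymous.
Codon 2: CUA Leu / CCU Pro — nonsynonymous.
Codon 3: GAU Asp / GAU Asp — identical.
Codon 4: GAU Asp / GAU Asp — identical.
Codon 5: UUA Leu / UUA Leu — identical.
Codon 6: GCU Ala / GCU Ala — identical.
Nonsynonymous differences: 1 → different protein.

no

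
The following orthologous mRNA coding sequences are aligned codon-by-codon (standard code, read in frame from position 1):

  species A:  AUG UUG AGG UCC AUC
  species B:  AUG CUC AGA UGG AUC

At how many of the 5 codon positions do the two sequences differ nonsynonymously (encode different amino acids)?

1

Codon 1: AUG Met / AUG Met — identical.
Codon 2: UUG Leu / CUC Leu — synonymous.
Codon 3: AGG Arg / AGA Arg — synonymous.
Codon 4: UCC Ser / UGG Trp — nonsynonymous.
Codon 5: AUC Ile / AUC Ile — identical.
Nonsynonymous differences: 1.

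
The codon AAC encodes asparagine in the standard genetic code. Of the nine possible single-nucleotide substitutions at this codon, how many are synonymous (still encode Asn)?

Position 1: none → 0 synonymous.
Position 2: none → 0 synonymous.
Position 3: AAU → 1 synonymous.
Total: 0 + 0 + 1 = 1.

1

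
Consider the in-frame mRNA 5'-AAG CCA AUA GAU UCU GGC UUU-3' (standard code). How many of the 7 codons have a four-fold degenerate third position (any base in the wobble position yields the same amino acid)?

Codon 1 AAG (Lys): third position 2-fold.
Codon 2 CCA (Pro): third position 4-fold.
Codon 3 AUA (Ile): third position 3-fold.
Codon 4 GAU (Asp): third position 2-fold.
Codon 5 UCU (Ser): third position 4-fold.
Codon 6 GGC (Gly): third position 4-fold.
Codon 7 UUU (Phe): third position 2-fold.
Four-fold degenerate third positions: 3.

3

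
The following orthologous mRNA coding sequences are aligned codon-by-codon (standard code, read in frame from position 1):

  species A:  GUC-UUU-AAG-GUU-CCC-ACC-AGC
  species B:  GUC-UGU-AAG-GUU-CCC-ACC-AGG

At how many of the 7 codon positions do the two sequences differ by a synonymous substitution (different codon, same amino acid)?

Codon 1: GUC Val / GUC Val — identical.
Codon 2: UUU Phe / UGU Cys — nonsynonymous.
Codon 3: AAG Lys / AAG Lys — identical.
Codon 4: GUU Val / GUU Val — identical.
Codon 5: CCC Pro / CCC Pro — identical.
Codon 6: ACC Thr / ACC Thr — identical.
Codon 7: AGC Ser / AGG Arg — nonsynonymous.
Synonymous differences: 0.

0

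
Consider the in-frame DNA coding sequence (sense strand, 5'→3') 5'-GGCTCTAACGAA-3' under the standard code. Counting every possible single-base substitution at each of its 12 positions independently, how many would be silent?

8

Codon 1 (GGC, Gly): 3 synonymous substitutions.
Codon 2 (TCT, Ser): 3 synonymous substitutions.
Codon 3 (AAC, Asn): 1 synonymous substitution.
Codon 4 (GAA, Glu): 1 synonymous substitution.
Total: 3 + 3 + 1 + 1 = 8.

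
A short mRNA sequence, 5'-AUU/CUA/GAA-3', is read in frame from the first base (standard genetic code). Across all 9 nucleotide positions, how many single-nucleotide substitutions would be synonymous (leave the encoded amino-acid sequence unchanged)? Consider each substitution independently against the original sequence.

Codon 1 (AUU, Ile): 2 synonymous substitutions.
Codon 2 (CUA, Leu): 4 synonymous substitutions.
Codon 3 (GAA, Glu): 1 synonymous substitution.
Total: 2 + 4 + 1 = 7.

7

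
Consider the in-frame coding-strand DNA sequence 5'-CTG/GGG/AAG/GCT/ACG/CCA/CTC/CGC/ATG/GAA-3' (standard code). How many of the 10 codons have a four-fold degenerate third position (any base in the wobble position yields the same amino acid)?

Codon 1 CTG (Leu): third position 4-fold.
Codon 2 GGG (Gly): third position 4-fold.
Codon 3 AAG (Lys): third position 2-fold.
Codon 4 GCT (Ala): third position 4-fold.
Codon 5 ACG (Thr): third position 4-fold.
Codon 6 CCA (Pro): third position 4-fold.
Codon 7 CTC (Leu): third position 4-fold.
Codon 8 CGC (Arg): third position 4-fold.
Codon 9 ATG (Met): third position 1-fold.
Codon 10 GAA (Glu): third position 2-fold.
Four-fold degenerate third positions: 7.

7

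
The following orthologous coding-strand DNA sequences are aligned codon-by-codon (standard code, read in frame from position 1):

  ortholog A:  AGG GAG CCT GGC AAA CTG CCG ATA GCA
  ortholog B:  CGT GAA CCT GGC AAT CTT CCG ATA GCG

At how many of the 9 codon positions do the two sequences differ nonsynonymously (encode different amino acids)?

Codon 1: AGG Arg / CGT Arg — synonymous.
Codon 2: GAG Glu / GAA Glu — synonymous.
Codon 3: CCT Pro / CCT Pro — identical.
Codon 4: GGC Gly / GGC Gly — identical.
Codon 5: AAA Lys / AAT Asn — nonsynonymous.
Codon 6: CTG Leu / CTT Leu — synonymous.
Codon 7: CCG Pro / CCG Pro — identical.
Codon 8: ATA Ile / ATA Ile — identical.
Codon 9: GCA Ala / GCG Ala — synonymous.
Nonsynonymous differences: 1.

1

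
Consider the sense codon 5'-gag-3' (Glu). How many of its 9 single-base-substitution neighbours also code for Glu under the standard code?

1

Position 1: none → 0 synonymous.
Position 2: none → 0 synonymous.
Position 3: GAA → 1 synonymous.
Total: 0 + 0 + 1 = 1.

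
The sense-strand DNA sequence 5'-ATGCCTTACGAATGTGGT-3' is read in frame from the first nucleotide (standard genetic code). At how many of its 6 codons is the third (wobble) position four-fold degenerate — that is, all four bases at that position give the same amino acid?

2

Codon 1 ATG (Met): third position 1-fold.
Codon 2 CCT (Pro): third position 4-fold.
Codon 3 TAC (Tyr): third position 2-fold.
Codon 4 GAA (Glu): third position 2-fold.
Codon 5 TGT (Cys): third position 2-fold.
Codon 6 GGT (Gly): third position 4-fold.
Four-fold degenerate third positions: 2.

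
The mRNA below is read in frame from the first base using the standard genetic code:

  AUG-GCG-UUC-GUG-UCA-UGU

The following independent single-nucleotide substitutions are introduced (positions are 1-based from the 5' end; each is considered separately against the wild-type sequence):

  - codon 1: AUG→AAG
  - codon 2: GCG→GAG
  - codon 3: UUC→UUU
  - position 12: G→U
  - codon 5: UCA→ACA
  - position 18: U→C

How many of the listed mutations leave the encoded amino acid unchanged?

Codon 1: AUG (Met) → AAG (Lys) — missense.
Codon 2: GCG (Ala) → GAG (Glu) — missense.
Codon 3: UUC (Phe) → UUU (Phe) — synonymous.
Codon 4: GUG (Val) → GUU (Val) — synonymous.
Codon 5: UCA (Ser) → ACA (Thr) — missense.
Codon 6: UGU (Cys) → UGC (Cys) — synonymous.
Synonymous: 3 of 6.

3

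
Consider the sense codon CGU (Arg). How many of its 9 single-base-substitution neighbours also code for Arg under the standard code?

Position 1: none → 0 synonymous.
Position 2: none → 0 synonymous.
Position 3: CGC, CGA, CGG → 3 synonymous.
Total: 0 + 0 + 3 = 3.

3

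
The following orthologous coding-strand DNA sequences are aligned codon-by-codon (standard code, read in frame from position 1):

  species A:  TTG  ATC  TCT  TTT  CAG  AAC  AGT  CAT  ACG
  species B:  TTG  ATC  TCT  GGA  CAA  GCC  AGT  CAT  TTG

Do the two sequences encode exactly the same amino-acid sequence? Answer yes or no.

no

Codon 1: TTG Leu / TTG Leu — identical.
Codon 2: ATC Ile / ATC Ile — identical.
Codon 3: TCT Ser / TCT Ser — identical.
Codon 4: TTT Phe / GGA Gly — nonsynonymous.
Codon 5: CAG Gln / CAA Gln — synonymous.
Codon 6: AAC Asn / GCC Ala — nonsynonymous.
Codon 7: AGT Ser / AGT Ser — identical.
Codon 8: CAT His / CAT His — identical.
Codon 9: ACG Thr / TTG Leu — nonsynonymous.
Nonsynonymous differences: 3 → different protein.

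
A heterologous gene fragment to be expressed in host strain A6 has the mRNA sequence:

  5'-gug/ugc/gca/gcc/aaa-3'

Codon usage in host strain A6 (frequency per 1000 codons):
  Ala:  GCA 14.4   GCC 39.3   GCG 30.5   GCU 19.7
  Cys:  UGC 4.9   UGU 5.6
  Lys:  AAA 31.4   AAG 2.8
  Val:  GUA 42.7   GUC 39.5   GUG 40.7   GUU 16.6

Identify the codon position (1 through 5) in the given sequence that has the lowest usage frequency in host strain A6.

2

Codon 1 GUG (Val): 40.7 per 1000.
Codon 2 UGC (Cys): 4.9 per 1000.
Codon 3 GCA (Ala): 14.4 per 1000.
Codon 4 GCC (Ala): 39.3 per 1000.
Codon 5 AAA (Lys): 31.4 per 1000.
Lowest frequency is 4.9 at codon 2.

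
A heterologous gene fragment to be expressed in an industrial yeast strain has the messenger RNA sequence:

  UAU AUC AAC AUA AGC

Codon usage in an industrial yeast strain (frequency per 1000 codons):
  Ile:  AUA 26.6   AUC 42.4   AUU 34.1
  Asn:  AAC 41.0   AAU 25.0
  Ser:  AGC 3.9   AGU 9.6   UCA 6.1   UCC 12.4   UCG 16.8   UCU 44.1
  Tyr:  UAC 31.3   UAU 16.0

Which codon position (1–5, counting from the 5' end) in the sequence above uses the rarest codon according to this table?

5

Codon 1 UAU (Tyr): 16.0 per 1000.
Codon 2 AUC (Ile): 42.4 per 1000.
Codon 3 AAC (Asn): 41.0 per 1000.
Codon 4 AUA (Ile): 26.6 per 1000.
Codon 5 AGC (Ser): 3.9 per 1000.
Lowest frequency is 3.9 at codon 5.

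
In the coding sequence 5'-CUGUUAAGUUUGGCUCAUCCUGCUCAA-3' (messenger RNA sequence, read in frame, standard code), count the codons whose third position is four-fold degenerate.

Codon 1 CUG (Leu): third position 4-fold.
Codon 2 UUA (Leu): third position 2-fold.
Codon 3 AGU (Ser): third position 2-fold.
Codon 4 UUG (Leu): third position 2-fold.
Codon 5 GCU (Ala): third position 4-fold.
Codon 6 CAU (His): third position 2-fold.
Codon 7 CCU (Pro): third position 4-fold.
Codon 8 GCU (Ala): third position 4-fold.
Codon 9 CAA (Gln): third position 2-fold.
Four-fold degenerate third positions: 4.

4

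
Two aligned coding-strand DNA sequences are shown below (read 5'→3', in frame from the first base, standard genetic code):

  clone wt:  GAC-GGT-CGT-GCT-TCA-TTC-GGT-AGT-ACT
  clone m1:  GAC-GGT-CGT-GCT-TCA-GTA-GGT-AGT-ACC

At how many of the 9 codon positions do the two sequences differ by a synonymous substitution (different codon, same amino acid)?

Codon 1: GAC Asp / GAC Asp — identical.
Codon 2: GGT Gly / GGT Gly — identical.
Codon 3: CGT Arg / CGT Arg — identical.
Codon 4: GCT Ala / GCT Ala — identical.
Codon 5: TCA Ser / TCA Ser — identical.
Codon 6: TTC Phe / GTA Val — nonsynonymous.
Codon 7: GGT Gly / GGT Gly — identical.
Codon 8: AGT Ser / AGT Ser — identical.
Codon 9: ACT Thr / ACC Thr — synonymous.
Synonymous differences: 1.

1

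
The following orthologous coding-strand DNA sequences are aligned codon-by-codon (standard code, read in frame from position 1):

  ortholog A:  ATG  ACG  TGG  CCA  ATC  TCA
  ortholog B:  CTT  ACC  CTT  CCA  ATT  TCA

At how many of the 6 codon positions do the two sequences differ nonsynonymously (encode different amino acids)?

Codon 1: ATG Met / CTT Leu — nonsynonymous.
Codon 2: ACG Thr / ACC Thr — synonymous.
Codon 3: TGG Trp / CTT Leu — nonsynonymous.
Codon 4: CCA Pro / CCA Pro — identical.
Codon 5: ATC Ile / ATT Ile — synonymous.
Codon 6: TCA Ser / TCA Ser — identical.
Nonsynonymous differences: 2.

2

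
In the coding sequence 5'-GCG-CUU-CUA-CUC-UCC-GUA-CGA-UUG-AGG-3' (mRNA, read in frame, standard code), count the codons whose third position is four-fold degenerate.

Codon 1 GCG (Ala): third position 4-fold.
Codon 2 CUU (Leu): third position 4-fold.
Codon 3 CUA (Leu): third position 4-fold.
Codon 4 CUC (Leu): third position 4-fold.
Codon 5 UCC (Ser): third position 4-fold.
Codon 6 GUA (Val): third position 4-fold.
Codon 7 CGA (Arg): third position 4-fold.
Codon 8 UUG (Leu): third position 2-fold.
Codon 9 AGG (Arg): third position 2-fold.
Four-fold degenerate third positions: 7.

7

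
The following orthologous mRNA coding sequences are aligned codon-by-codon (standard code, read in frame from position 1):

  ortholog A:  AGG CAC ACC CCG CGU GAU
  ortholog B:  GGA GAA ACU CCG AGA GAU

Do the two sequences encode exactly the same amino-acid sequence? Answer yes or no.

no

Codon 1: AGG Arg / GGA Gly — nonsynonymous.
Codon 2: CAC His / GAA Glu — nonsynonymous.
Codon 3: ACC Thr / ACU Thr — synonymous.
Codon 4: CCG Pro / CCG Pro — identical.
Codon 5: CGU Arg / AGA Arg — synonymous.
Codon 6: GAU Asp / GAU Asp — identical.
Nonsynonymous differences: 2 → different protein.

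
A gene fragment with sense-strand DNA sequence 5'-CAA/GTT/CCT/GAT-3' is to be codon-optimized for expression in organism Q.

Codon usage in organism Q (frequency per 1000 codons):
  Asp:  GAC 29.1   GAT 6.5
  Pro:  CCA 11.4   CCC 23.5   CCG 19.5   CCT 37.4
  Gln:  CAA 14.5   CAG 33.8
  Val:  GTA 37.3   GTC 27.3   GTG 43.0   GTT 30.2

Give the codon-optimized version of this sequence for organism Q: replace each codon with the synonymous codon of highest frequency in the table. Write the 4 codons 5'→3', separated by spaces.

Codon 1 (Gln): best is CAG at 33.8.
Codon 2 (Val): best is GTG at 43.0.
Codon 3 (Pro): best is CCT at 37.4.
Codon 4 (Asp): best is GAC at 29.1.

CAG GTG CCT GAC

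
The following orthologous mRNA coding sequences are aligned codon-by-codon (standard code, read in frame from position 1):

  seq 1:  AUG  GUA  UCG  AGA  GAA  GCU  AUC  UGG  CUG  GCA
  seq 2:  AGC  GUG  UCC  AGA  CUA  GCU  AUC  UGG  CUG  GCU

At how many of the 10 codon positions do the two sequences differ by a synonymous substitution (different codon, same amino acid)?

3

Codon 1: AUG Met / AGC Ser — nonsynonymous.
Codon 2: GUA Val / GUG Val — synonymous.
Codon 3: UCG Ser / UCC Ser — synonymous.
Codon 4: AGA Arg / AGA Arg — identical.
Codon 5: GAA Glu / CUA Leu — nonsynonymous.
Codon 6: GCU Ala / GCU Ala — identical.
Codon 7: AUC Ile / AUC Ile — identical.
Codon 8: UGG Trp / UGG Trp — identical.
Codon 9: CUG Leu / CUG Leu — identical.
Codon 10: GCA Ala / GCU Ala — synonymous.
Synonymous differences: 3.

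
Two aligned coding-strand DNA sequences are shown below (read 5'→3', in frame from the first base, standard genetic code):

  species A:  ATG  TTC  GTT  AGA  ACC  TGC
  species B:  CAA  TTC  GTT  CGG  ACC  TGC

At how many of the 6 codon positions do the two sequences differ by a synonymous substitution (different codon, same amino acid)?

1

Codon 1: ATG Met / CAA Gln — nonsynonymous.
Codon 2: TTC Phe / TTC Phe — identical.
Codon 3: GTT Val / GTT Val — identical.
Codon 4: AGA Arg / CGG Arg — synonymous.
Codon 5: ACC Thr / ACC Thr — identical.
Codon 6: TGC Cys / TGC Cys — identical.
Synonymous differences: 1.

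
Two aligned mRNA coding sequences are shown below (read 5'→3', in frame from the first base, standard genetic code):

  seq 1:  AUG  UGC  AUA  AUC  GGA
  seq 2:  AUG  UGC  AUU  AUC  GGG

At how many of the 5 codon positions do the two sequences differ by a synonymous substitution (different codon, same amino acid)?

2

Codon 1: AUG Met / AUG Met — identical.
Codon 2: UGC Cys / UGC Cys — identical.
Codon 3: AUA Ile / AUU Ile — synonymous.
Codon 4: AUC Ile / AUC Ile — identical.
Codon 5: GGA Gly / GGG Gly — synonymous.
Synonymous differences: 2.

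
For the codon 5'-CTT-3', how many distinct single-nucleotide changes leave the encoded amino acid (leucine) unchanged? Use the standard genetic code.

Position 1: none → 0 synonymous.
Position 2: none → 0 synonymous.
Position 3: CTC, CTA, CTG → 3 synonymous.
Total: 0 + 0 + 3 = 3.

3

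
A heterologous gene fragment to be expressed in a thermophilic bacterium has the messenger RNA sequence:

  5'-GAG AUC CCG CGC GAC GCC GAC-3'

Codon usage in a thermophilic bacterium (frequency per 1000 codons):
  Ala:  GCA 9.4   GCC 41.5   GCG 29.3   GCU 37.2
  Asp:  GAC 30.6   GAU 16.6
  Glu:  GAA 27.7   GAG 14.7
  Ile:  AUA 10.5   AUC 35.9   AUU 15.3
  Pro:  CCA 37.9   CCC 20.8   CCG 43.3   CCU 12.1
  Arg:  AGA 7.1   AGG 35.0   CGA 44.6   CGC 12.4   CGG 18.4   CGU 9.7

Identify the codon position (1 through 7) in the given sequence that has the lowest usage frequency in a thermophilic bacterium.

4

Codon 1 GAG (Glu): 14.7 per 1000.
Codon 2 AUC (Ile): 35.9 per 1000.
Codon 3 CCG (Pro): 43.3 per 1000.
Codon 4 CGC (Arg): 12.4 per 1000.
Codon 5 GAC (Asp): 30.6 per 1000.
Codon 6 GCC (Ala): 41.5 per 1000.
Codon 7 GAC (Asp): 30.6 per 1000.
Lowest frequency is 12.4 at codon 4.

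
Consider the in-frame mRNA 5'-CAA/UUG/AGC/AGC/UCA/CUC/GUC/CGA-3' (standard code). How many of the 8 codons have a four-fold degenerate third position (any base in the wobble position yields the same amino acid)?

Codon 1 CAA (Gln): third position 2-fold.
Codon 2 UUG (Leu): third position 2-fold.
Codon 3 AGC (Ser): third position 2-fold.
Codon 4 AGC (Ser): third position 2-fold.
Codon 5 UCA (Ser): third position 4-fold.
Codon 6 CUC (Leu): third position 4-fold.
Codon 7 GUC (Val): third position 4-fold.
Codon 8 CGA (Arg): third position 4-fold.
Four-fold degenerate third positions: 4.

4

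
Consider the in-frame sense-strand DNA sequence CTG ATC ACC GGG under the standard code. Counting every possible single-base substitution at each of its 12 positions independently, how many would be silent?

12

Codon 1 (CTG, Leu): 4 synonymous substitutions.
Codon 2 (ATC, Ile): 2 synonymous substitutions.
Codon 3 (ACC, Thr): 3 synonymous substitutions.
Codon 4 (GGG, Gly): 3 synonymous substitutions.
Total: 4 + 2 + 3 + 3 = 12.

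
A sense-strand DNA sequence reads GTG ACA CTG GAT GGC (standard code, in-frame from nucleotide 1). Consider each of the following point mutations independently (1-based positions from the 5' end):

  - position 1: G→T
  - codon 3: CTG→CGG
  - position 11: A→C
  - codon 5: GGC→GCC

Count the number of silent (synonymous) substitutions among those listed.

0

Codon 1: GTG (Val) → TTG (Leu) — missense.
Codon 3: CTG (Leu) → CGG (Arg) — missense.
Codon 4: GAT (Asp) → GCT (Ala) — missense.
Codon 5: GGC (Gly) → GCC (Ala) — missense.
Synonymous: 0 of 4.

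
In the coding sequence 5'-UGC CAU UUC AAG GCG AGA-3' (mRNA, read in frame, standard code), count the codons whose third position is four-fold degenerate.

1

Codon 1 UGC (Cys): third position 2-fold.
Codon 2 CAU (His): third position 2-fold.
Codon 3 UUC (Phe): third position 2-fold.
Codon 4 AAG (Lys): third position 2-fold.
Codon 5 GCG (Ala): third position 4-fold.
Codon 6 AGA (Arg): third position 2-fold.
Four-fold degenerate third positions: 1.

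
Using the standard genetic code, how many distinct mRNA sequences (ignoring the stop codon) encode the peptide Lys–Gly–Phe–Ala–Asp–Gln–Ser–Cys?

3072

Lys: 2 codons.
Gly: 4 codons.
Phe: 2 codons.
Ala: 4 codons.
Asp: 2 codons.
Gln: 2 codons.
Ser: 6 codons.
Cys: 2 codons.
2 × 4 × 2 × 4 × 2 × 2 × 6 × 2 = 3072.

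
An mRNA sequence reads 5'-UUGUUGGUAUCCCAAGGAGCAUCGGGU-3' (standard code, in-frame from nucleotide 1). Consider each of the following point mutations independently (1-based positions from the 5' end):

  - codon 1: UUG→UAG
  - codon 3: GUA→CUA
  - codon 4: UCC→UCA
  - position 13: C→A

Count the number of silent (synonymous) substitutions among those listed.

1

Codon 1: UUG (Leu) → UAG (Stop) — nonsense.
Codon 3: GUA (Val) → CUA (Leu) — missense.
Codon 4: UCC (Ser) → UCA (Ser) — synonymous.
Codon 5: CAA (Gln) → AAA (Lys) — missense.
Synonymous: 1 of 4.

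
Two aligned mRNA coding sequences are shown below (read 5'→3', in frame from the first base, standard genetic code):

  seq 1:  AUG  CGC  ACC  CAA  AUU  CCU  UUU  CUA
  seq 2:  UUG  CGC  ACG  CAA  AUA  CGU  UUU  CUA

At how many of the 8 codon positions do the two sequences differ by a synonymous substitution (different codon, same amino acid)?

Codon 1: AUG Met / UUG Leu — nonsynonymous.
Codon 2: CGC Arg / CGC Arg — identical.
Codon 3: ACC Thr / ACG Thr — synonymous.
Codon 4: CAA Gln / CAA Gln — identical.
Codon 5: AUU Ile / AUA Ile — synonymous.
Codon 6: CCU Pro / CGU Arg — nonsynonymous.
Codon 7: UUU Phe / UUU Phe — identical.
Codon 8: CUA Leu / CUA Leu — identical.
Synonymous differences: 2.

2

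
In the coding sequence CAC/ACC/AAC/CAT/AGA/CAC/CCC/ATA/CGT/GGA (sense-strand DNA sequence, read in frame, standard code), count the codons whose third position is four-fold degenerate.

4

Codon 1 CAC (His): third position 2-fold.
Codon 2 ACC (Thr): third position 4-fold.
Codon 3 AAC (Asn): third position 2-fold.
Codon 4 CAT (His): third position 2-fold.
Codon 5 AGA (Arg): third position 2-fold.
Codon 6 CAC (His): third position 2-fold.
Codon 7 CCC (Pro): third position 4-fold.
Codon 8 ATA (Ile): third position 3-fold.
Codon 9 CGT (Arg): third position 4-fold.
Codon 10 GGA (Gly): third position 4-fold.
Four-fold degenerate third positions: 4.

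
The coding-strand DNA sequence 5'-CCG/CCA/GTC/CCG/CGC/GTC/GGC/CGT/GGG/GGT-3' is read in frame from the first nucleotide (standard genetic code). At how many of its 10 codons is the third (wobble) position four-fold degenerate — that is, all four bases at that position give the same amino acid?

Codon 1 CCG (Pro): third position 4-fold.
Codon 2 CCA (Pro): third position 4-fold.
Codon 3 GTC (Val): third position 4-fold.
Codon 4 CCG (Pro): third position 4-fold.
Codon 5 CGC (Arg): third position 4-fold.
Codon 6 GTC (Val): third position 4-fold.
Codon 7 GGC (Gly): third position 4-fold.
Codon 8 CGT (Arg): third position 4-fold.
Codon 9 GGG (Gly): third position 4-fold.
Codon 10 GGT (Gly): third position 4-fold.
Four-fold degenerate third positions: 10.

10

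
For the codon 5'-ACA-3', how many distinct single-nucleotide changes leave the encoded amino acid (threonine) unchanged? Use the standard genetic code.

3

Position 1: none → 0 synonymous.
Position 2: none → 0 synonymous.
Position 3: ACU, ACC, ACG → 3 synonymous.
Total: 0 + 0 + 3 = 3.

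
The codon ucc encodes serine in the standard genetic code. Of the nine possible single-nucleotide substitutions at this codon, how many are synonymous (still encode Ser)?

Position 1: none → 0 synonymous.
Position 2: none → 0 synonymous.
Position 3: UCU, UCA, UCG → 3 synonymous.
Total: 0 + 0 + 3 = 3.

3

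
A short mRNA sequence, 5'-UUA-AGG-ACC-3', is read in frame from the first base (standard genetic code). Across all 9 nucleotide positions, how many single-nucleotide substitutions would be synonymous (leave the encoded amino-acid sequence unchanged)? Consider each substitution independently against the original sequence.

Codon 1 (UUA, Leu): 2 synonymous substitutions.
Codon 2 (AGG, Arg): 2 synonymous substitutions.
Codon 3 (ACC, Thr): 3 synonymous substitutions.
Total: 2 + 2 + 3 = 7.

7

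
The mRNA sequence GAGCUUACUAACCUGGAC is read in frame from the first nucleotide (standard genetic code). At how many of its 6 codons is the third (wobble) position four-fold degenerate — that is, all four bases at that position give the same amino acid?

3

Codon 1 GAG (Glu): third position 2-fold.
Codon 2 CUU (Leu): third position 4-fold.
Codon 3 ACU (Thr): third position 4-fold.
Codon 4 AAC (Asn): third position 2-fold.
Codon 5 CUG (Leu): third position 4-fold.
Codon 6 GAC (Asp): third position 2-fold.
Four-fold degenerate third positions: 3.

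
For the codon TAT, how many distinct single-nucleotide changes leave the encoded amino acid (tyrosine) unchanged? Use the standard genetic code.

1

Position 1: none → 0 synonymous.
Position 2: none → 0 synonymous.
Position 3: TAC → 1 synonymous.
Total: 0 + 0 + 1 = 1.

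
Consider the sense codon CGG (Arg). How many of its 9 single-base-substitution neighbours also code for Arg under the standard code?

Position 1: AGG → 1 synonymous.
Position 2: none → 0 synonymous.
Position 3: CGU, CGC, CGA → 3 synonymous.
Total: 1 + 0 + 3 = 4.

4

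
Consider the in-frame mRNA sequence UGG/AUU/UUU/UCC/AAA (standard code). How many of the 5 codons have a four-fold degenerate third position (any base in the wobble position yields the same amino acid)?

Codon 1 UGG (Trp): third position 1-fold.
Codon 2 AUU (Ile): third position 3-fold.
Codon 3 UUU (Phe): third position 2-fold.
Codon 4 UCC (Ser): third position 4-fold.
Codon 5 AAA (Lys): third position 2-fold.
Four-fold degenerate third positions: 1.

1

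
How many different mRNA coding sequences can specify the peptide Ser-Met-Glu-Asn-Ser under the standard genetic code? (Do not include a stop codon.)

144

Ser: 6 codons.
Met: 1 codon.
Glu: 2 codons.
Asn: 2 codons.
Ser: 6 codons.
6 × 1 × 2 × 2 × 6 = 144.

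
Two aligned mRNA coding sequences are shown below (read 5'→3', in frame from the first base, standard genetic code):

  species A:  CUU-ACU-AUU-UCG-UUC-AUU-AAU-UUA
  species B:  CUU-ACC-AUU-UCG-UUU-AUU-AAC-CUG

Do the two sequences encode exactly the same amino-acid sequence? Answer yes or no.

yes

Codon 1: CUU Leu / CUU Leu — identical.
Codon 2: ACU Thr / ACC Thr — synonymous.
Codon 3: AUU Ile / AUU Ile — identical.
Codon 4: UCG Ser / UCG Ser — identical.
Codon 5: UUC Phe / UUU Phe — synonymous.
Codon 6: AUU Ile / AUU Ile — identical.
Codon 7: AAU Asn / AAC Asn — synonymous.
Codon 8: UUA Leu / CUG Leu — synonymous.
Nonsynonymous differences: 0 → same protein.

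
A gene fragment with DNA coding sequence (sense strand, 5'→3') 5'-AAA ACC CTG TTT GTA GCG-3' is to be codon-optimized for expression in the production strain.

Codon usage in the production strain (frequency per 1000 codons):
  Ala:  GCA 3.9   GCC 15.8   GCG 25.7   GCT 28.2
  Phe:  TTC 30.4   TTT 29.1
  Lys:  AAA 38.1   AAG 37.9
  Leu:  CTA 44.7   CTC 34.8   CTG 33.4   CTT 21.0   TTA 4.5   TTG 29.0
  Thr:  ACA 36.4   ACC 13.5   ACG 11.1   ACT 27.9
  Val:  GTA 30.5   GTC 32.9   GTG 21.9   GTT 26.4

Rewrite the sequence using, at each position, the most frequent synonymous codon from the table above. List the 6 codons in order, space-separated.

Codon 1 (Lys): best is AAA at 38.1.
Codon 2 (Thr): best is ACA at 36.4.
Codon 3 (Leu): best is CTA at 44.7.
Codon 4 (Phe): best is TTC at 30.4.
Codon 5 (Val): best is GTC at 32.9.
Codon 6 (Ala): best is GCT at 28.2.

AAA ACA CTA TTC GTC GCT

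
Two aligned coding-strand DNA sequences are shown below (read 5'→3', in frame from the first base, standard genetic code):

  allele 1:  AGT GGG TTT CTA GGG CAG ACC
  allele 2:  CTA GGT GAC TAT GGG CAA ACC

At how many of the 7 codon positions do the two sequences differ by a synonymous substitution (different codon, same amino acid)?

Codon 1: AGT Ser / CTA Leu — nonsynonymous.
Codon 2: GGG Gly / GGT Gly — synonymous.
Codon 3: TTT Phe / GAC Asp — nonsynonymous.
Codon 4: CTA Leu / TAT Tyr — nonsynonymous.
Codon 5: GGG Gly / GGG Gly — identical.
Codon 6: CAG Gln / CAA Gln — synonymous.
Codon 7: ACC Thr / ACC Thr — identical.
Synonymous differences: 2.

2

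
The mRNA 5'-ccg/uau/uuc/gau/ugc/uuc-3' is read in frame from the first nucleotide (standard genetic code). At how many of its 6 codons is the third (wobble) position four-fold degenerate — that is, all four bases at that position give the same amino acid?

Codon 1 CCG (Pro): third position 4-fold.
Codon 2 UAU (Tyr): third position 2-fold.
Codon 3 UUC (Phe): third position 2-fold.
Codon 4 GAU (Asp): third position 2-fold.
Codon 5 UGC (Cys): third position 2-fold.
Codon 6 UUC (Phe): third position 2-fold.
Four-fold degenerate third positions: 1.

1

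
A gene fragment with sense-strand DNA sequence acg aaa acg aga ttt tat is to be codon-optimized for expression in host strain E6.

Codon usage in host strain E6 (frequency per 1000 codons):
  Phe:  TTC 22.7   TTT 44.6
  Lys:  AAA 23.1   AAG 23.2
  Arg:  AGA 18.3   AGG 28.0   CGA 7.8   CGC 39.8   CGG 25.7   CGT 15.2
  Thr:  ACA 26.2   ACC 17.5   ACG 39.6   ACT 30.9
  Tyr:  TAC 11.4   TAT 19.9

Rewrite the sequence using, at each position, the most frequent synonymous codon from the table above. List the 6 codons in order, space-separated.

Codon 1 (Thr): best is ACG at 39.6.
Codon 2 (Lys): best is AAG at 23.2.
Codon 3 (Thr): best is ACG at 39.6.
Codon 4 (Arg): best is CGC at 39.8.
Codon 5 (Phe): best is TTT at 44.6.
Codon 6 (Tyr): best is TAT at 19.9.

ACG AAG ACG CGC TTT TAT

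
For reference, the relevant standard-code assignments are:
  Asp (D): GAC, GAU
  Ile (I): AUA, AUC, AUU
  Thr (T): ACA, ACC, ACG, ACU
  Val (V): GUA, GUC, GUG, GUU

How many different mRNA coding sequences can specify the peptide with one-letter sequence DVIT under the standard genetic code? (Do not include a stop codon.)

96

Asp: 2 codons.
Val: 4 codons.
Ile: 3 codons.
Thr: 4 codons.
2 × 4 × 3 × 4 = 96.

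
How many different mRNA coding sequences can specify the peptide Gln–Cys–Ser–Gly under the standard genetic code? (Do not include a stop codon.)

96

Gln: 2 codons.
Cys: 2 codons.
Ser: 6 codons.
Gly: 4 codons.
2 × 2 × 6 × 4 = 96.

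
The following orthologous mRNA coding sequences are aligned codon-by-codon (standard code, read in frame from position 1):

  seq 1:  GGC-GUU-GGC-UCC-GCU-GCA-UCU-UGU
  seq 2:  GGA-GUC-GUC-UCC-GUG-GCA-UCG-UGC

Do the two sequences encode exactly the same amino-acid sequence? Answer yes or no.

no

Codon 1: GGC Gly / GGA Gly — synonymous.
Codon 2: GUU Val / GUC Val — synonymous.
Codon 3: GGC Gly / GUC Val — nonsynonymous.
Codon 4: UCC Ser / UCC Ser — identical.
Codon 5: GCU Ala / GUG Val — nonsynonymous.
Codon 6: GCA Ala / GCA Ala — identical.
Codon 7: UCU Ser / UCG Ser — synonymous.
Codon 8: UGU Cys / UGC Cys — synonymous.
Nonsynonymous differences: 2 → different protein.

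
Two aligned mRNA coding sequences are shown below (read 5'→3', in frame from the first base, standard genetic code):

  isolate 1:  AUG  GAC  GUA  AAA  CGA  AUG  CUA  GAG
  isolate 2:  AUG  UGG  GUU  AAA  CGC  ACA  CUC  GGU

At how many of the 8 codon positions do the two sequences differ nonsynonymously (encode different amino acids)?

3

Codon 1: AUG Met / AUG Met — identical.
Codon 2: GAC Asp / UGG Trp — nonsynonymous.
Codon 3: GUA Val / GUU Val — synonymous.
Codon 4: AAA Lys / AAA Lys — identical.
Codon 5: CGA Arg / CGC Arg — synonymous.
Codon 6: AUG Met / ACA Thr — nonsynonymous.
Codon 7: CUA Leu / CUC Leu — synonymous.
Codon 8: GAG Glu / GGU Gly — nonsynonymous.
Nonsynonymous differences: 3.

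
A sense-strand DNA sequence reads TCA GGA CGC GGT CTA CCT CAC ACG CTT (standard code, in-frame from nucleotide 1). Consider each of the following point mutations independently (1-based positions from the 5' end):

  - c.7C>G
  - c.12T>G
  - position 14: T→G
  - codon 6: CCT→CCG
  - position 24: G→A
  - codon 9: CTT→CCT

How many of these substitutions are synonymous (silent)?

Codon 3: CGC (Arg) → GGC (Gly) — missense.
Codon 4: GGT (Gly) → GGG (Gly) — synonymous.
Codon 5: CTA (Leu) → CGA (Arg) — missense.
Codon 6: CCT (Pro) → CCG (Pro) — synonymous.
Codon 8: ACG (Thr) → ACA (Thr) — synonymous.
Codon 9: CTT (Leu) → CCT (Pro) — missense.
Synonymous: 3 of 6.

3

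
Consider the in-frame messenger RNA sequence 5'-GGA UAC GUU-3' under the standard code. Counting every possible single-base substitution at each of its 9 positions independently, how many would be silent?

7

Codon 1 (GGA, Gly): 3 synonymous substitutions.
Codon 2 (UAC, Tyr): 1 synonymous substitution.
Codon 3 (GUU, Val): 3 synonymous substitutions.
Total: 3 + 1 + 3 = 7.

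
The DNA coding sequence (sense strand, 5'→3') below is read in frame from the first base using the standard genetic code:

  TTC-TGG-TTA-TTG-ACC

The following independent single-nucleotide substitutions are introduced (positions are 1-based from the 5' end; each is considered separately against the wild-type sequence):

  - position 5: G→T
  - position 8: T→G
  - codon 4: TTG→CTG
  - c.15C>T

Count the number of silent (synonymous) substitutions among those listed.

Codon 2: TGG (Trp) → TTG (Leu) — missense.
Codon 3: TTA (Leu) → TGA (Stop) — nonsense.
Codon 4: TTG (Leu) → CTG (Leu) — synonymous.
Codon 5: ACC (Thr) → ACT (Thr) — synonymous.
Synonymous: 2 of 4.

2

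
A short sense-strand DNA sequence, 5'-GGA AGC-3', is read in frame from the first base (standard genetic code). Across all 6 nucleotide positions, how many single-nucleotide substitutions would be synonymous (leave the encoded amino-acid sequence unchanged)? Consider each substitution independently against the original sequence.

Codon 1 (GGA, Gly): 3 synonymous substitutions.
Codon 2 (AGC, Ser): 1 synonymous substitution.
Total: 3 + 1 = 4.

4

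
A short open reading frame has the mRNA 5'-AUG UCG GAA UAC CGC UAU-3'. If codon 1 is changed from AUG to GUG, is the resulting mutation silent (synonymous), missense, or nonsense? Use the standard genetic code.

missense

Position 1 falls in codon 1: AUG → Met.
After the substitution the codon is GUG → Val.
Met ≠ Val, so this is a missense mutation.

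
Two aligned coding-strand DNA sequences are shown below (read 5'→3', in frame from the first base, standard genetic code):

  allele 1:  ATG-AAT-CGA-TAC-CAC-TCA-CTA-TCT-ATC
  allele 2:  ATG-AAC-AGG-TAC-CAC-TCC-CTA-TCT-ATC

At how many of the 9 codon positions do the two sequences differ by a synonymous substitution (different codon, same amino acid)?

Codon 1: ATG Met / ATG Met — identical.
Codon 2: AAT Asn / AAC Asn — synonymous.
Codon 3: CGA Arg / AGG Arg — synonymous.
Codon 4: TAC Tyr / TAC Tyr — identical.
Codon 5: CAC His / CAC His — identical.
Codon 6: TCA Ser / TCC Ser — synonymous.
Codon 7: CTA Leu / CTA Leu — identical.
Codon 8: TCT Ser / TCT Ser — identical.
Codon 9: ATC Ile / ATC Ile — identical.
Synonymous differences: 3.

3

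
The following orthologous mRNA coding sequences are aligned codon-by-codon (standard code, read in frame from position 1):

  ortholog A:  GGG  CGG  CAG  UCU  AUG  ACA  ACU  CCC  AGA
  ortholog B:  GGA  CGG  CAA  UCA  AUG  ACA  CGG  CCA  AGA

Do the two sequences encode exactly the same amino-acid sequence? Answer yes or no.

Codon 1: GGG Gly / GGA Gly — synonymous.
Codon 2: CGG Arg / CGG Arg — identical.
Codon 3: CAG Gln / CAA Gln — synonymous.
Codon 4: UCU Ser / UCA Ser — synonymous.
Codon 5: AUG Met / AUG Met — identical.
Codon 6: ACA Thr / ACA Thr — identical.
Codon 7: ACU Thr / CGG Arg — nonsynonymous.
Codon 8: CCC Pro / CCA Pro — synonymous.
Codon 9: AGA Arg / AGA Arg — identical.
Nonsynonymous differences: 1 → different protein.

no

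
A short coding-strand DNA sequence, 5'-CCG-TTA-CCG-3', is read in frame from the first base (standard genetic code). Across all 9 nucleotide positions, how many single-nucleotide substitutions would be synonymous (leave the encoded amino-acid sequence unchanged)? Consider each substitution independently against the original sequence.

Codon 1 (CCG, Pro): 3 synonymous substitutions.
Codon 2 (TTA, Leu): 2 synonymous substitutions.
Codon 3 (CCG, Pro): 3 synonymous substitutions.
Total: 3 + 2 + 3 = 8.

8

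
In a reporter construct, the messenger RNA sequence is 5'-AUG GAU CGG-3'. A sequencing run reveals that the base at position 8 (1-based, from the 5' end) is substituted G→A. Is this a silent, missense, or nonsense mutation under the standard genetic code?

Position 8 falls in codon 3: CGG → Arg.
After the substitution the codon is CAG → Gln.
Arg ≠ Gln, so this is a missense mutation.

missense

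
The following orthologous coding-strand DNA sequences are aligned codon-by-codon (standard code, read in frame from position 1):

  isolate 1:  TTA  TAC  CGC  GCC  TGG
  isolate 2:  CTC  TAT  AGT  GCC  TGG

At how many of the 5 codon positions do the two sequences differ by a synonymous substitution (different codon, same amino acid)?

Codon 1: TTA Leu / CTC Leu — synonymous.
Codon 2: TAC Tyr / TAT Tyr — synonymous.
Codon 3: CGC Arg / AGT Ser — nonsynonymous.
Codon 4: GCC Ala / GCC Ala — identical.
Codon 5: TGG Trp / TGG Trp — identical.
Synonymous differences: 2.

2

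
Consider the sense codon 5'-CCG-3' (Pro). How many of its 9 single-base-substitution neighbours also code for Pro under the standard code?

3

Position 1: none → 0 synonymous.
Position 2: none → 0 synonymous.
Position 3: CCU, CCC, CCA → 3 synonymous.
Total: 0 + 0 + 3 = 3.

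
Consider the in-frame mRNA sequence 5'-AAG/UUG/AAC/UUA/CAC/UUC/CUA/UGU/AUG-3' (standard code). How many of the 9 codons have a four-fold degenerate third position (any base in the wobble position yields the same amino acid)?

1

Codon 1 AAG (Lys): third position 2-fold.
Codon 2 UUG (Leu): third position 2-fold.
Codon 3 AAC (Asn): third position 2-fold.
Codon 4 UUA (Leu): third position 2-fold.
Codon 5 CAC (His): third position 2-fold.
Codon 6 UUC (Phe): third position 2-fold.
Codon 7 CUA (Leu): third position 4-fold.
Codon 8 UGU (Cys): third position 2-fold.
Codon 9 AUG (Met): third position 1-fold.
Four-fold degenerate third positions: 1.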